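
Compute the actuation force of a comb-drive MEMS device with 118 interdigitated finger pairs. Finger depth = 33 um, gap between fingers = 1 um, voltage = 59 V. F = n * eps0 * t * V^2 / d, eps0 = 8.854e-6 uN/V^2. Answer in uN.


Step 1: Parameters: n=118, eps0=8.854e-6 uN/V^2, t=33 um, V=59 V, d=1 um
Step 2: V^2 = 3481
Step 3: F = 118 * 8.854e-6 * 33 * 3481 / 1
F = 120.016 uN


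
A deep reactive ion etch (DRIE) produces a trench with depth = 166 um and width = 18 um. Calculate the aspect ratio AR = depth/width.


Step 1: AR = depth / width
Step 2: AR = 166 / 18
AR = 9.2


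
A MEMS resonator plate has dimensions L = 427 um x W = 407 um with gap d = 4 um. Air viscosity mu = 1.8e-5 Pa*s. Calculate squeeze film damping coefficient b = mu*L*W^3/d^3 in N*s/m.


Step 1: Convert to SI.
L = 427e-6 m, W = 407e-6 m, d = 4e-6 m
Step 2: W^3 = (407e-6)^3 = 6.74e-11 m^3
Step 3: d^3 = (4e-6)^3 = 6.40e-17 m^3
Step 4: b = 1.8e-5 * 427e-6 * 6.74e-11 / 6.40e-17
b = 8.10e-03 N*s/m


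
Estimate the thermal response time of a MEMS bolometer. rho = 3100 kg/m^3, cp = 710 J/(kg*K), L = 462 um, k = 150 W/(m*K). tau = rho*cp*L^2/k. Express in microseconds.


Step 1: Convert L to m: L = 462e-6 m
Step 2: L^2 = (462e-6)^2 = 2.13444e-07 m^2
Step 3: tau = 3100 * 710 * 2.13444e-07 / 150 = 3.13193496e-03 s
Step 4: Convert to microseconds (multiply by 1e6).
tau = 3131.935 us


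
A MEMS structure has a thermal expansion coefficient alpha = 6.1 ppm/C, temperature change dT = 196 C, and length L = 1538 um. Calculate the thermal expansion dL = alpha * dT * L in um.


Step 1: Convert CTE: alpha = 6.1 ppm/C = 6.1e-6 /C
Step 2: dL = 6.1e-6 * 196 * 1538
dL = 1.8388 um


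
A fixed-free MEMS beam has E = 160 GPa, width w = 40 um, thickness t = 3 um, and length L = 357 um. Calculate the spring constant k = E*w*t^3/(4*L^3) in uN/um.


Step 1: Convert E to consistent units (1 GPa = 1000 uN/um^2).
E = 160 GPa = 160000 uN/um^2
Step 2: Compute t^3 = 3^3 = 27
Step 3: Compute L^3 = 357^3 = 45499293
Step 4: k = 160000 * 40 * 27 / (4 * 45499293)
k = 0.9495 uN/um


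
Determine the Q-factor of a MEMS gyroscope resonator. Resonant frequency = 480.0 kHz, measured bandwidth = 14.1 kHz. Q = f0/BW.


Step 1: Q = f0 / bandwidth
Step 2: Q = 480.0 / 14.1
Q = 34.0


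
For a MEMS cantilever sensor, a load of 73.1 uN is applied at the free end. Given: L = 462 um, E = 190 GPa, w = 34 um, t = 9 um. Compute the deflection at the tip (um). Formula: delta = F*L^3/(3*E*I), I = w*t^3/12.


Step 1: Calculate the second moment of area.
I = w * t^3 / 12 = 34 * 9^3 / 12 = 2065.5 um^4
Step 2: Convert E to consistent units (1 GPa = 1000 uN/um^2).
E = 190 GPa = 190000 uN/um^2
Step 3: Calculate tip deflection.
delta = F * L^3 / (3 * E * I)
delta = 73.1 * 462^3 / (3 * 190000 * 2065.5)
delta = 6.1227 um


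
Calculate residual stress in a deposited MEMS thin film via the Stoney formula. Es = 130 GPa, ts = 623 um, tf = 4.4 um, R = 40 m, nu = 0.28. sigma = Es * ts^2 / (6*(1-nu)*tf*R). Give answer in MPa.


Step 1: Compute numerator: Es * ts^2 = 130 * 623^2 = 50456770 (GPa*um^2)
Step 2: Compute denominator (R in um): 6*(1-nu)*tf*R = 6*0.72*4.4*40e6 = 760320000.0 (um^2)
Step 3: sigma (GPa) = 50456770 / 760320000.0 = 6.6363e-02 GPa
Step 4: Convert to MPa (x1000): sigma = 66.4 MPa


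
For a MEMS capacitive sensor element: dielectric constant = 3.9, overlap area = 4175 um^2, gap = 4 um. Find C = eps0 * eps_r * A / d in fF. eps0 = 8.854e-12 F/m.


Step 1: Convert area to m^2: A = 4175e-12 m^2
Step 2: Convert gap to m: d = 4e-6 m
Step 3: C = eps0 * eps_r * A / d
C = 8.854e-12 * 3.9 * 4175e-12 / 4e-6
Step 4: Convert to fF (multiply by 1e15).
C = 36.04 fF


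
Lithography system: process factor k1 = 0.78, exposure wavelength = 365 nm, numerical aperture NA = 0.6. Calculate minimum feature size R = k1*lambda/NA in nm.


Step 1: Identify values: k1 = 0.78, lambda = 365 nm, NA = 0.6
Step 2: R = k1 * lambda / NA
R = 0.78 * 365 / 0.6
R = 474.5 nm


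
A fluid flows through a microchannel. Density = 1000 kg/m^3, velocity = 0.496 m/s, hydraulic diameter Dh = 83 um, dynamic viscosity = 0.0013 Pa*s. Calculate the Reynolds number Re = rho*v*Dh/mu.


Step 1: Convert Dh to meters: Dh = 83e-6 m
Step 2: Re = rho * v * Dh / mu
Re = 1000 * 0.496 * 83e-6 / 0.0013
Re = 31.668


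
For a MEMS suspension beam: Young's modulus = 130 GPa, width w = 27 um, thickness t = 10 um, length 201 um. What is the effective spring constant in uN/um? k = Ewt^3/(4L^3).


Step 1: Convert E to consistent units (1 GPa = 1000 uN/um^2).
E = 130 GPa = 130000 uN/um^2
Step 2: Compute t^3 = 10^3 = 1000
Step 3: Compute L^3 = 201^3 = 8120601
Step 4: k = 130000 * 27 * 1000 / (4 * 8120601)
k = 108.0585 uN/um


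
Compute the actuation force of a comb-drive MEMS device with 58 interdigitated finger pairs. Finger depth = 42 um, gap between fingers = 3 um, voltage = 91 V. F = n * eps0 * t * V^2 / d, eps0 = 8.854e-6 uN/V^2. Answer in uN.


Step 1: Parameters: n=58, eps0=8.854e-6 uN/V^2, t=42 um, V=91 V, d=3 um
Step 2: V^2 = 8281
Step 3: F = 58 * 8.854e-6 * 42 * 8281 / 3
F = 59.536 uN


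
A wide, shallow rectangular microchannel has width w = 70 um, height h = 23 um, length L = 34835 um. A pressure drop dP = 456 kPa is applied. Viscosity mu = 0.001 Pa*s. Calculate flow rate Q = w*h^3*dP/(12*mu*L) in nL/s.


Step 1: Convert all dimensions to SI (meters).
w = 70e-6 m, h = 23e-6 m, L = 34835e-6 m, dP = 456e3 Pa
Step 2: Q = w * h^3 * dP / (12 * mu * L)
Q = 70e-6 * (23e-6)^3 * 456e3 / (12 * 0.001 * 34835e-6) = 9.2907191e-10 m^3/s
Step 3: Convert Q from m^3/s to nL/s (1 m^3 = 1e12 nL, so multiply by 1e12).
Q = 929.072 nL/s


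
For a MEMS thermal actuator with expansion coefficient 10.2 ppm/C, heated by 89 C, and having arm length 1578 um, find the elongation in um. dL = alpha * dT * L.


Step 1: Convert CTE: alpha = 10.2 ppm/C = 10.2e-6 /C
Step 2: dL = 10.2e-6 * 89 * 1578
dL = 1.4325 um


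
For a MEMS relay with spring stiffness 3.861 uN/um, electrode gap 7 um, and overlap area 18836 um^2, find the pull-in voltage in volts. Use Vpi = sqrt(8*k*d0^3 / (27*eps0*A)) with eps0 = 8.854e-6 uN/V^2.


Step 1: Compute numerator: 8 * k * d0^3 = 8 * 3.861 * 7^3 = 10594.584
Step 2: Compute denominator: 27 * eps0 * A = 27 * 8.854e-6 * 18836 = 4.502896
Step 3: Vpi = sqrt(10594.584 / 4.502896)
Vpi = 48.51 V


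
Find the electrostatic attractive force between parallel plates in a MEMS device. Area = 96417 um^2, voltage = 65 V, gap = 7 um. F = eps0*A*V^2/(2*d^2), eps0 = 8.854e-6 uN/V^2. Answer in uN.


Step 1: Identify parameters.
eps0 = 8.854e-6 uN/V^2, A = 96417 um^2, V = 65 V, d = 7 um
Step 2: Compute V^2 = 65^2 = 4225
Step 3: Compute d^2 = 7^2 = 49
Step 4: F = 0.5 * 8.854e-6 * 96417 * 4225 / 49
F = 36.804 uN


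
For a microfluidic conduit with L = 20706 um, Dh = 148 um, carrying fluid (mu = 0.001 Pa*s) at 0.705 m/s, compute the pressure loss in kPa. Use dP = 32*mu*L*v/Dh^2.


Step 1: Convert to SI: L = 20706e-6 m, Dh = 148e-6 m
Step 2: dP = 32 * 0.001 * 20706e-6 * 0.705 / (148e-6)^2
Step 3: dP = 21326.12 Pa
Step 4: Convert to kPa: dP = 21.33 kPa


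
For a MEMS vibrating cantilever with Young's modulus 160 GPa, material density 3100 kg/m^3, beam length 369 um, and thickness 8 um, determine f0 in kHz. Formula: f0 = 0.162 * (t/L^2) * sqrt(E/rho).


Step 1: Convert units to SI.
t_SI = 8e-6 m, L_SI = 369e-6 m
Step 2: Calculate sqrt(E/rho).
sqrt(160e9 / 3100) = 7184.21 m/s
Step 3: Compute f0.
f0 = 0.162 * 8e-6 / (369e-6)^2 * 7184.21 = 68380.3 Hz = 68.38 kHz


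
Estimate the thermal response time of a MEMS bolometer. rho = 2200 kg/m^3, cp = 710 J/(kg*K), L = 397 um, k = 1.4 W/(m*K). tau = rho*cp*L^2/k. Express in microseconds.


Step 1: Convert L to m: L = 397e-6 m
Step 2: L^2 = (397e-6)^2 = 1.57609e-07 m^2
Step 3: tau = 2200 * 710 * 1.57609e-07 / 1.4 = 1.7584661286e-01 s
Step 4: Convert to microseconds (multiply by 1e6).
tau = 175846.613 us


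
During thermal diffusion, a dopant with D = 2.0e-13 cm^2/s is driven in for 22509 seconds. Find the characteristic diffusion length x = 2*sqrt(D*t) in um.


Step 1: Compute D*t = 2.0e-13 * 22509 = 4.5018e-09 cm^2
Step 2: sqrt(D*t) = 6.70955e-05 cm
Step 3: x = 2 * 6.70955e-05 cm = 1.34191e-04 cm
Step 4: Convert to um (1 cm = 1e4 um): x = 1.342 um


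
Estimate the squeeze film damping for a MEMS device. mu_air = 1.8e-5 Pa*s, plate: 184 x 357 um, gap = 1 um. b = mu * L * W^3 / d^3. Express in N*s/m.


Step 1: Convert to SI.
L = 184e-6 m, W = 357e-6 m, d = 1e-6 m
Step 2: W^3 = (357e-6)^3 = 4.55e-11 m^3
Step 3: d^3 = (1e-6)^3 = 1.00e-18 m^3
Step 4: b = 1.8e-5 * 184e-6 * 4.55e-11 / 1.00e-18
b = 1.51e-01 N*s/m


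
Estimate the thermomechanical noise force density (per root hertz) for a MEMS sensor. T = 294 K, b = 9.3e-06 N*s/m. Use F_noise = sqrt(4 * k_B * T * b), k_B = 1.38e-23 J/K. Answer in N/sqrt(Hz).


Step 1: Compute 4 * k_B * T * b
= 4 * 1.38e-23 * 294 * 9.3e-06
= 1.5093e-25 N^2/Hz
Step 2: F_noise = sqrt(1.5093e-25)
F_noise = 3.88e-13 N/sqrt(Hz)


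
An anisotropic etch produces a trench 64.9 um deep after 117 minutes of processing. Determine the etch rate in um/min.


Step 1: Etch rate = depth / time
Step 2: rate = 64.9 / 117
rate = 0.555 um/min


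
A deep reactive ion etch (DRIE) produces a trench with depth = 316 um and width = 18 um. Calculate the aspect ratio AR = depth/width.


Step 1: AR = depth / width
Step 2: AR = 316 / 18
AR = 17.6


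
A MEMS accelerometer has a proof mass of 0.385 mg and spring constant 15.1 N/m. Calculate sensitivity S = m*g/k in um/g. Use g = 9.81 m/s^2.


Step 1: Convert mass: m = 0.385 mg = 3.85e-07 kg
Step 2: S = m * g / k = 3.85e-07 * 9.81 / 15.1
Step 3: S = 2.50e-07 m/g
Step 4: Convert to um/g: S = 0.25 um/g


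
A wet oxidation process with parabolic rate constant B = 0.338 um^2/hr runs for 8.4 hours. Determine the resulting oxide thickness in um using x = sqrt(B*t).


Step 1: Compute B*t = 0.338 * 8.4 = 2.8392
Step 2: x = sqrt(2.8392)
x = 1.685 um


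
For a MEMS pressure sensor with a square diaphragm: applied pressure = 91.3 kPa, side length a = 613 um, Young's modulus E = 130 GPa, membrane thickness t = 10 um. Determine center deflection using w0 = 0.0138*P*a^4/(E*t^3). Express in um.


Step 1: Convert pressure to compatible units (E is in GPa, so P in GPa).
P = 91.3 kPa = 91.3e-6 GPa
Step 2: Compute numerator: 0.0138 * P * a^4.
a^4 = 613^4 = 141202341361
numerator = 0.0138 * 91.3e-6 * 141202341361 = 1.779065e+05
Step 3: Compute denominator: E * t^3 = 130 * 10^3 = 130000
Step 4: w0 = numerator / denominator = 1.779065e+05 / 130000 = 1.3685 um


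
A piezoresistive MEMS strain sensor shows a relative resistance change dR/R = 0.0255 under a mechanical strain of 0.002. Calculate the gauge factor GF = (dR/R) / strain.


Step 1: Identify values.
dR/R = 0.0255, strain = 0.002
Step 2: GF = (dR/R) / strain = 0.0255 / 0.002
GF = 12.7


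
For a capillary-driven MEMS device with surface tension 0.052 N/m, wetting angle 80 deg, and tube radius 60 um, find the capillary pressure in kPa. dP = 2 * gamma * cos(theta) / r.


Step 1: cos(80 deg) = 0.1736
Step 2: Convert r to m: r = 60e-6 m
Step 3: dP = 2 * 0.052 * 0.1736 / 60e-6 = 300.9 Pa
Step 4: Convert Pa to kPa (divide by 1000).
dP = 0.3 kPa


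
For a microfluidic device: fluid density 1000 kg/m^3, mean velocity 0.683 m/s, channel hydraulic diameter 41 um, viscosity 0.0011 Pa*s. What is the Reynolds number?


Step 1: Convert Dh to meters: Dh = 41e-6 m
Step 2: Re = rho * v * Dh / mu
Re = 1000 * 0.683 * 41e-6 / 0.0011
Re = 25.457


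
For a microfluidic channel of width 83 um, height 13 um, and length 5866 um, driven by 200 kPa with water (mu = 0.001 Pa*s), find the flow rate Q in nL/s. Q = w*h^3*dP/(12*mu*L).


Step 1: Convert all dimensions to SI (meters).
w = 83e-6 m, h = 13e-6 m, L = 5866e-6 m, dP = 200e3 Pa
Step 2: Q = w * h^3 * dP / (12 * mu * L)
Q = 83e-6 * (13e-6)^3 * 200e3 / (12 * 0.001 * 5866e-6) = 5.1810149e-10 m^3/s
Step 3: Convert Q from m^3/s to nL/s (1 m^3 = 1e12 nL, so multiply by 1e12).
Q = 518.101 nL/s


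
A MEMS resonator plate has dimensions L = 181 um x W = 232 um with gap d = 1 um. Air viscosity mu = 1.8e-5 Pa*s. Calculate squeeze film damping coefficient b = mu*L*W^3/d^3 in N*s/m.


Step 1: Convert to SI.
L = 181e-6 m, W = 232e-6 m, d = 1e-6 m
Step 2: W^3 = (232e-6)^3 = 1.25e-11 m^3
Step 3: d^3 = (1e-6)^3 = 1.00e-18 m^3
Step 4: b = 1.8e-5 * 181e-6 * 1.25e-11 / 1.00e-18
b = 4.07e-02 N*s/m


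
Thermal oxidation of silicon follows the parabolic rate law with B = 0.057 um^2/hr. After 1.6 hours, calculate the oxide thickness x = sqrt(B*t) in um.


Step 1: Compute B*t = 0.057 * 1.6 = 0.0912
Step 2: x = sqrt(0.0912)
x = 0.302 um


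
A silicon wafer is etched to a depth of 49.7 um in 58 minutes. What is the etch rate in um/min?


Step 1: Etch rate = depth / time
Step 2: rate = 49.7 / 58
rate = 0.857 um/min


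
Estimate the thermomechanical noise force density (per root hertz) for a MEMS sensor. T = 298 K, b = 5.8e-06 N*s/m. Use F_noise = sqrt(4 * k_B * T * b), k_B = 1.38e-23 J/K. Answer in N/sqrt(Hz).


Step 1: Compute 4 * k_B * T * b
= 4 * 1.38e-23 * 298 * 5.8e-06
= 9.5408e-26 N^2/Hz
Step 2: F_noise = sqrt(9.5408e-26)
F_noise = 3.09e-13 N/sqrt(Hz)


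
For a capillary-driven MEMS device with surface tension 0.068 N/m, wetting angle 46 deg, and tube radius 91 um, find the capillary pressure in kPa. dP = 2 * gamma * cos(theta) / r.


Step 1: cos(46 deg) = 0.6947
Step 2: Convert r to m: r = 91e-6 m
Step 3: dP = 2 * 0.068 * 0.6947 / 91e-6 = 1038.2 Pa
Step 4: Convert Pa to kPa (divide by 1000).
dP = 1.04 kPa


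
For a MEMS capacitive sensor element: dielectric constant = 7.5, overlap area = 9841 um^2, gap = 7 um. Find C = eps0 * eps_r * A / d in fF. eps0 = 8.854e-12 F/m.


Step 1: Convert area to m^2: A = 9841e-12 m^2
Step 2: Convert gap to m: d = 7e-6 m
Step 3: C = eps0 * eps_r * A / d
C = 8.854e-12 * 7.5 * 9841e-12 / 7e-6
Step 4: Convert to fF (multiply by 1e15).
C = 93.36 fF


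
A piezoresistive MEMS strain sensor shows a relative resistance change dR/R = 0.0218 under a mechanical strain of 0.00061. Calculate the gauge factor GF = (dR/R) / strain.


Step 1: Identify values.
dR/R = 0.0218, strain = 0.00061
Step 2: GF = (dR/R) / strain = 0.0218 / 0.00061
GF = 35.7


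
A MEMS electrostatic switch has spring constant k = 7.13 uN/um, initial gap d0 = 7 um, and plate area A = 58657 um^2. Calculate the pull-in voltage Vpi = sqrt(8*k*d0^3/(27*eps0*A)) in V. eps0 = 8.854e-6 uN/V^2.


Step 1: Compute numerator: 8 * k * d0^3 = 8 * 7.13 * 7^3 = 19564.72
Step 2: Compute denominator: 27 * eps0 * A = 27 * 8.854e-6 * 58657 = 14.022425
Step 3: Vpi = sqrt(19564.72 / 14.022425)
Vpi = 37.35 V


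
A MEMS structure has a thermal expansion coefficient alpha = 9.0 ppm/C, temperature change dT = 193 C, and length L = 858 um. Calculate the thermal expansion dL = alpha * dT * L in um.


Step 1: Convert CTE: alpha = 9.0 ppm/C = 9.0e-6 /C
Step 2: dL = 9.0e-6 * 193 * 858
dL = 1.4903 um


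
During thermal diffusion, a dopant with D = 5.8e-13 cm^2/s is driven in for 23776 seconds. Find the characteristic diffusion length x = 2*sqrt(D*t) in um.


Step 1: Compute D*t = 5.8e-13 * 23776 = 1.379008e-08 cm^2
Step 2: sqrt(D*t) = 1.17431e-04 cm
Step 3: x = 2 * 1.17431e-04 cm = 2.34862e-04 cm
Step 4: Convert to um (1 cm = 1e4 um): x = 2.349 um


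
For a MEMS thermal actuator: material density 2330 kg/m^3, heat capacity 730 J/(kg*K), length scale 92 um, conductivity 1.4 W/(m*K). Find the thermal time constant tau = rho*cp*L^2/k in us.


Step 1: Convert L to m: L = 92e-6 m
Step 2: L^2 = (92e-6)^2 = 8.464e-09 m^2
Step 3: tau = 2330 * 730 * 8.464e-09 / 1.4 = 1.028315543e-02 s
Step 4: Convert to microseconds (multiply by 1e6).
tau = 10283.155 us


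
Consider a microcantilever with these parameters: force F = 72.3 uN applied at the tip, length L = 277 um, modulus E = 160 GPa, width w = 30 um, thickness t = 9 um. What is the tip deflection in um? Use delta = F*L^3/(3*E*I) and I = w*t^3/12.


Step 1: Calculate the second moment of area.
I = w * t^3 / 12 = 30 * 9^3 / 12 = 1822.5 um^4
Step 2: Convert E to consistent units (1 GPa = 1000 uN/um^2).
E = 160 GPa = 160000 uN/um^2
Step 3: Calculate tip deflection.
delta = F * L^3 / (3 * E * I)
delta = 72.3 * 277^3 / (3 * 160000 * 1822.5)
delta = 1.7566 um


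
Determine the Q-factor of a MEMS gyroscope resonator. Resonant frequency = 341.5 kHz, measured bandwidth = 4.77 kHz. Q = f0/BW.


Step 1: Q = f0 / bandwidth
Step 2: Q = 341.5 / 4.77
Q = 71.6


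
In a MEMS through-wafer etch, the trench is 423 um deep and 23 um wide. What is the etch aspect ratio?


Step 1: AR = depth / width
Step 2: AR = 423 / 23
AR = 18.4


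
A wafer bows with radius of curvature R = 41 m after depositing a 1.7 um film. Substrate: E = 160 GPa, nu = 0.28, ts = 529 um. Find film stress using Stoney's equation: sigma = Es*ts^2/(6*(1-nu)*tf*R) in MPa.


Step 1: Compute numerator: Es * ts^2 = 160 * 529^2 = 44774560 (GPa*um^2)
Step 2: Compute denominator (R in um): 6*(1-nu)*tf*R = 6*0.72*1.7*41e6 = 301104000.0 (um^2)
Step 3: sigma (GPa) = 44774560 / 301104000.0 = 1.48701e-01 GPa
Step 4: Convert to MPa (x1000): sigma = 148.7 MPa


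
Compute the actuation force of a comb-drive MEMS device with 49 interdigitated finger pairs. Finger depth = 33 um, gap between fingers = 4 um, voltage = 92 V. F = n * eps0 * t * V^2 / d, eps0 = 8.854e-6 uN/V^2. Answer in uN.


Step 1: Parameters: n=49, eps0=8.854e-6 uN/V^2, t=33 um, V=92 V, d=4 um
Step 2: V^2 = 8464
Step 3: F = 49 * 8.854e-6 * 33 * 8464 / 4
F = 30.295 uN


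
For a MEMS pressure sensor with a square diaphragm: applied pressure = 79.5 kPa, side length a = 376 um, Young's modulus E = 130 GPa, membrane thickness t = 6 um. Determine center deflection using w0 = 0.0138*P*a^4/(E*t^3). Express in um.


Step 1: Convert pressure to compatible units (E is in GPa, so P in GPa).
P = 79.5 kPa = 79.5e-6 GPa
Step 2: Compute numerator: 0.0138 * P * a^4.
a^4 = 376^4 = 19987173376
numerator = 0.0138 * 79.5e-6 * 19987173376 = 2.19279e+04
Step 3: Compute denominator: E * t^3 = 130 * 6^3 = 28080
Step 4: w0 = numerator / denominator = 2.19279e+04 / 28080 = 0.7809 um


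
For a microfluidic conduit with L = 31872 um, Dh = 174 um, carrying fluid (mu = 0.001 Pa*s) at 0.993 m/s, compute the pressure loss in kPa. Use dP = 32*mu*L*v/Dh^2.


Step 1: Convert to SI: L = 31872e-6 m, Dh = 174e-6 m
Step 2: dP = 32 * 0.001 * 31872e-6 * 0.993 / (174e-6)^2
Step 3: dP = 33451.07 Pa
Step 4: Convert to kPa: dP = 33.45 kPa


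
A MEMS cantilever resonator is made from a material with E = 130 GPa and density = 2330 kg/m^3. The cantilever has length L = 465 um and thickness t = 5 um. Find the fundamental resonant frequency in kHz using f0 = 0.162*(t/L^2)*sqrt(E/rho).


Step 1: Convert units to SI.
t_SI = 5e-6 m, L_SI = 465e-6 m
Step 2: Calculate sqrt(E/rho).
sqrt(130e9 / 2330) = 7469.54 m/s
Step 3: Compute f0.
f0 = 0.162 * 5e-6 / (465e-6)^2 * 7469.54 = 27981.6 Hz = 27.98 kHz


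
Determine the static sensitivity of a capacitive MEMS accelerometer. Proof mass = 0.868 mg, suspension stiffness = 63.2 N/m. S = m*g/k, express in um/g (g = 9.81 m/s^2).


Step 1: Convert mass: m = 0.868 mg = 8.68e-07 kg
Step 2: S = m * g / k = 8.68e-07 * 9.81 / 63.2
Step 3: S = 1.35e-07 m/g
Step 4: Convert to um/g: S = 0.135 um/g


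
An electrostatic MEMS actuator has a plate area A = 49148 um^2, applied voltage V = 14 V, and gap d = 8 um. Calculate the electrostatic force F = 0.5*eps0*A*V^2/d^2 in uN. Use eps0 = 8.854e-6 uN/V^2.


Step 1: Identify parameters.
eps0 = 8.854e-6 uN/V^2, A = 49148 um^2, V = 14 V, d = 8 um
Step 2: Compute V^2 = 14^2 = 196
Step 3: Compute d^2 = 8^2 = 64
Step 4: F = 0.5 * 8.854e-6 * 49148 * 196 / 64
F = 0.666 uN


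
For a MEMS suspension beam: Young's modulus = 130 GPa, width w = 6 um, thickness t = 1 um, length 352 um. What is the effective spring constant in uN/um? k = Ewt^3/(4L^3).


Step 1: Convert E to consistent units (1 GPa = 1000 uN/um^2).
E = 130 GPa = 130000 uN/um^2
Step 2: Compute t^3 = 1^3 = 1
Step 3: Compute L^3 = 352^3 = 43614208
Step 4: k = 130000 * 6 * 1 / (4 * 43614208)
k = 0.0045 uN/um


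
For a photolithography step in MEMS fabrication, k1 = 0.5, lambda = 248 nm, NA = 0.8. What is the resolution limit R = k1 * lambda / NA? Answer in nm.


Step 1: Identify values: k1 = 0.5, lambda = 248 nm, NA = 0.8
Step 2: R = k1 * lambda / NA
R = 0.5 * 248 / 0.8
R = 155.0 nm


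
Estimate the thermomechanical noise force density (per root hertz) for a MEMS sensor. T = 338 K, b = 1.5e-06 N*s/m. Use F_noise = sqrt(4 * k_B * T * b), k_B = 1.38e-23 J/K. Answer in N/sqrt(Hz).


Step 1: Compute 4 * k_B * T * b
= 4 * 1.38e-23 * 338 * 1.5e-06
= 2.7986e-26 N^2/Hz
Step 2: F_noise = sqrt(2.7986e-26)
F_noise = 1.67e-13 N/sqrt(Hz)


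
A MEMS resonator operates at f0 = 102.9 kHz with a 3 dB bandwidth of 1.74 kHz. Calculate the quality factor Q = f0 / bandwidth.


Step 1: Q = f0 / bandwidth
Step 2: Q = 102.9 / 1.74
Q = 59.1


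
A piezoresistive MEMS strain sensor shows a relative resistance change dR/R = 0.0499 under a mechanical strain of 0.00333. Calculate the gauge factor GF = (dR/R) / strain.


Step 1: Identify values.
dR/R = 0.0499, strain = 0.00333
Step 2: GF = (dR/R) / strain = 0.0499 / 0.00333
GF = 15.0


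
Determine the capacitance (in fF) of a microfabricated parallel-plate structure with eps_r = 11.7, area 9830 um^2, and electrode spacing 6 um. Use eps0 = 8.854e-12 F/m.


Step 1: Convert area to m^2: A = 9830e-12 m^2
Step 2: Convert gap to m: d = 6e-6 m
Step 3: C = eps0 * eps_r * A / d
C = 8.854e-12 * 11.7 * 9830e-12 / 6e-6
Step 4: Convert to fF (multiply by 1e15).
C = 169.72 fF


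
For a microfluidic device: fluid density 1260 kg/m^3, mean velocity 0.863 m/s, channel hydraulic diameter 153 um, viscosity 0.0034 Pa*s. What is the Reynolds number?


Step 1: Convert Dh to meters: Dh = 153e-6 m
Step 2: Re = rho * v * Dh / mu
Re = 1260 * 0.863 * 153e-6 / 0.0034
Re = 48.932


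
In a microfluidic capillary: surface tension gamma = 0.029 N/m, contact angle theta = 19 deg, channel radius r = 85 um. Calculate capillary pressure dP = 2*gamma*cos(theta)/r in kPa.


Step 1: cos(19 deg) = 0.9455
Step 2: Convert r to m: r = 85e-6 m
Step 3: dP = 2 * 0.029 * 0.9455 / 85e-6 = 645.2 Pa
Step 4: Convert Pa to kPa (divide by 1000).
dP = 0.65 kPa


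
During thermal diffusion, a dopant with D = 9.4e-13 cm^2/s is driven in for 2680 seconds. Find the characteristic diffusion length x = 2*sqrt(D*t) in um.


Step 1: Compute D*t = 9.4e-13 * 2680 = 2.5192e-09 cm^2
Step 2: sqrt(D*t) = 5.01916e-05 cm
Step 3: x = 2 * 5.01916e-05 cm = 1.003832e-04 cm
Step 4: Convert to um (1 cm = 1e4 um): x = 1.004 um


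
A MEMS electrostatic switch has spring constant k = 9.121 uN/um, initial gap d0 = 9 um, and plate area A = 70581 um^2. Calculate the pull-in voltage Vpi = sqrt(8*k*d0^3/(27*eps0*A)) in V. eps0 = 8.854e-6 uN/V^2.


Step 1: Compute numerator: 8 * k * d0^3 = 8 * 9.121 * 9^3 = 53193.672
Step 2: Compute denominator: 27 * eps0 * A = 27 * 8.854e-6 * 70581 = 16.872953
Step 3: Vpi = sqrt(53193.672 / 16.872953)
Vpi = 56.15 V


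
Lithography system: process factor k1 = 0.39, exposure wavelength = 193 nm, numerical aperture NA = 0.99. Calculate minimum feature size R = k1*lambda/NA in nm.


Step 1: Identify values: k1 = 0.39, lambda = 193 nm, NA = 0.99
Step 2: R = k1 * lambda / NA
R = 0.39 * 193 / 0.99
R = 76.0 nm


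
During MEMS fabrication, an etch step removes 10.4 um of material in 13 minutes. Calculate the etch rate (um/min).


Step 1: Etch rate = depth / time
Step 2: rate = 10.4 / 13
rate = 0.8 um/min


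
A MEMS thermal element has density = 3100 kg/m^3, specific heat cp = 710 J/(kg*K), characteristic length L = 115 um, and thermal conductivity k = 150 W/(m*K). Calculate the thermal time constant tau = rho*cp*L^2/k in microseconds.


Step 1: Convert L to m: L = 115e-6 m
Step 2: L^2 = (115e-6)^2 = 1.3225e-08 m^2
Step 3: tau = 3100 * 710 * 1.3225e-08 / 150 = 1.9405483e-04 s
Step 4: Convert to microseconds (multiply by 1e6).
tau = 194.055 us


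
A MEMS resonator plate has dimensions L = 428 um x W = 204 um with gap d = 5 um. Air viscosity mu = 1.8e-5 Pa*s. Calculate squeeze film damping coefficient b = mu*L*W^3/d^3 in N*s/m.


Step 1: Convert to SI.
L = 428e-6 m, W = 204e-6 m, d = 5e-6 m
Step 2: W^3 = (204e-6)^3 = 8.49e-12 m^3
Step 3: d^3 = (5e-6)^3 = 1.25e-16 m^3
Step 4: b = 1.8e-5 * 428e-6 * 8.49e-12 / 1.25e-16
b = 5.23e-04 N*s/m


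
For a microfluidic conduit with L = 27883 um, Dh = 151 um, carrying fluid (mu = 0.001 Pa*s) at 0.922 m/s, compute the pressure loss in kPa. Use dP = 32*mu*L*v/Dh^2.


Step 1: Convert to SI: L = 27883e-6 m, Dh = 151e-6 m
Step 2: dP = 32 * 0.001 * 27883e-6 * 0.922 / (151e-6)^2
Step 3: dP = 36080.00 Pa
Step 4: Convert to kPa: dP = 36.08 kPa


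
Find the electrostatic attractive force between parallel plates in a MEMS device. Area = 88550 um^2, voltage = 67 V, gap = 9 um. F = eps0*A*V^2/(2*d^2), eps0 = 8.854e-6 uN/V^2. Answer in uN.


Step 1: Identify parameters.
eps0 = 8.854e-6 uN/V^2, A = 88550 um^2, V = 67 V, d = 9 um
Step 2: Compute V^2 = 67^2 = 4489
Step 3: Compute d^2 = 9^2 = 81
Step 4: F = 0.5 * 8.854e-6 * 88550 * 4489 / 81
F = 21.725 uN


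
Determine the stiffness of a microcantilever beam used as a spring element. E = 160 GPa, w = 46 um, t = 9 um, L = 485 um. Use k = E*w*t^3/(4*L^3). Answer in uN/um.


Step 1: Convert E to consistent units (1 GPa = 1000 uN/um^2).
E = 160 GPa = 160000 uN/um^2
Step 2: Compute t^3 = 9^3 = 729
Step 3: Compute L^3 = 485^3 = 114084125
Step 4: k = 160000 * 46 * 729 / (4 * 114084125)
k = 11.7576 uN/um


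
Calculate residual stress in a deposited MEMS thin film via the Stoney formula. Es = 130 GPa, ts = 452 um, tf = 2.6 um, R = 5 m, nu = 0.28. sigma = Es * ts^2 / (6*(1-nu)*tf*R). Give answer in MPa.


Step 1: Compute numerator: Es * ts^2 = 130 * 452^2 = 26559520 (GPa*um^2)
Step 2: Compute denominator (R in um): 6*(1-nu)*tf*R = 6*0.72*2.6*5e6 = 56160000.0 (um^2)
Step 3: sigma (GPa) = 26559520 / 56160000.0 = 4.72926e-01 GPa
Step 4: Convert to MPa (x1000): sigma = 472.9 MPa


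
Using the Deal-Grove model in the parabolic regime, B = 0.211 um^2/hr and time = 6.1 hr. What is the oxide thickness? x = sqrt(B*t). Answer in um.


Step 1: Compute B*t = 0.211 * 6.1 = 1.2871
Step 2: x = sqrt(1.2871)
x = 1.135 um


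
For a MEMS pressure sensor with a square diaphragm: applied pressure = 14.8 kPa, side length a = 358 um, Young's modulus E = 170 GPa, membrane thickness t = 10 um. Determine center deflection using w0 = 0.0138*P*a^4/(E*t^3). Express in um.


Step 1: Convert pressure to compatible units (E is in GPa, so P in GPa).
P = 14.8 kPa = 14.8e-6 GPa
Step 2: Compute numerator: 0.0138 * P * a^4.
a^4 = 358^4 = 16426010896
numerator = 0.0138 * 14.8e-6 * 16426010896 = 3.3548e+03
Step 3: Compute denominator: E * t^3 = 170 * 10^3 = 170000
Step 4: w0 = numerator / denominator = 3.3548e+03 / 170000 = 0.0197 um


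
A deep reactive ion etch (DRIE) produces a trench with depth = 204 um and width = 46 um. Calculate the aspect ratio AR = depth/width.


Step 1: AR = depth / width
Step 2: AR = 204 / 46
AR = 4.4


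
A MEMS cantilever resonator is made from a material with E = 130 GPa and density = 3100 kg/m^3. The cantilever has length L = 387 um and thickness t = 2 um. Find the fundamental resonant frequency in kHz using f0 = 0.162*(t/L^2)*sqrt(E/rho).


Step 1: Convert units to SI.
t_SI = 2e-6 m, L_SI = 387e-6 m
Step 2: Calculate sqrt(E/rho).
sqrt(130e9 / 3100) = 6475.76 m/s
Step 3: Compute f0.
f0 = 0.162 * 2e-6 / (387e-6)^2 * 6475.76 = 14009.2 Hz = 14.01 kHz


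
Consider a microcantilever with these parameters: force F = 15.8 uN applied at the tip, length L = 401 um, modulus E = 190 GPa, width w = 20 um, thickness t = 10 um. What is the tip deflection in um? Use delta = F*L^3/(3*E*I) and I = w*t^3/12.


Step 1: Calculate the second moment of area.
I = w * t^3 / 12 = 20 * 10^3 / 12 = 1666.6667 um^4
Step 2: Convert E to consistent units (1 GPa = 1000 uN/um^2).
E = 190 GPa = 190000 uN/um^2
Step 3: Calculate tip deflection.
delta = F * L^3 / (3 * E * I)
delta = 15.8 * 401^3 / (3 * 190000 * 1666.6667)
delta = 1.0724 um


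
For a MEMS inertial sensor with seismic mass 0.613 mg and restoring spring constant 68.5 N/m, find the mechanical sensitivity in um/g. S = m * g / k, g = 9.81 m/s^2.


Step 1: Convert mass: m = 0.613 mg = 6.13e-07 kg
Step 2: S = m * g / k = 6.13e-07 * 9.81 / 68.5
Step 3: S = 8.78e-08 m/g
Step 4: Convert to um/g: S = 0.088 um/g


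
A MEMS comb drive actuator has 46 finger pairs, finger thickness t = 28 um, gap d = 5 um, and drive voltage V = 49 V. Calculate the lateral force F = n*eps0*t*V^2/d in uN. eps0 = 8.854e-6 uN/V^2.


Step 1: Parameters: n=46, eps0=8.854e-6 uN/V^2, t=28 um, V=49 V, d=5 um
Step 2: V^2 = 2401
Step 3: F = 46 * 8.854e-6 * 28 * 2401 / 5
F = 5.476 uN


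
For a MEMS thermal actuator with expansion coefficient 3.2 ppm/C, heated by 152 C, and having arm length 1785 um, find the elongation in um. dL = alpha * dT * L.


Step 1: Convert CTE: alpha = 3.2 ppm/C = 3.2e-6 /C
Step 2: dL = 3.2e-6 * 152 * 1785
dL = 0.8682 um


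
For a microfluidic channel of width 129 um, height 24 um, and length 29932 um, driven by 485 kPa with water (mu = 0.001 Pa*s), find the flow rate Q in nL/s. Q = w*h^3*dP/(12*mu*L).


Step 1: Convert all dimensions to SI (meters).
w = 129e-6 m, h = 24e-6 m, L = 29932e-6 m, dP = 485e3 Pa
Step 2: Q = w * h^3 * dP / (12 * mu * L)
Q = 129e-6 * (24e-6)^3 * 485e3 / (12 * 0.001 * 29932e-6) = 2.40795403e-09 m^3/s
Step 3: Convert Q from m^3/s to nL/s (1 m^3 = 1e12 nL, so multiply by 1e12).
Q = 2407.954 nL/s


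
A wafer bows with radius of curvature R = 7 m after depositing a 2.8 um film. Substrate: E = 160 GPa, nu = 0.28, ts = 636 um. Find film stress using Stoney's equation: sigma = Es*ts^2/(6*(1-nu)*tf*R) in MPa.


Step 1: Compute numerator: Es * ts^2 = 160 * 636^2 = 64719360 (GPa*um^2)
Step 2: Compute denominator (R in um): 6*(1-nu)*tf*R = 6*0.72*2.8*7e6 = 84672000.0 (um^2)
Step 3: sigma (GPa) = 64719360 / 84672000.0 = 7.64354e-01 GPa
Step 4: Convert to MPa (x1000): sigma = 764.4 MPa


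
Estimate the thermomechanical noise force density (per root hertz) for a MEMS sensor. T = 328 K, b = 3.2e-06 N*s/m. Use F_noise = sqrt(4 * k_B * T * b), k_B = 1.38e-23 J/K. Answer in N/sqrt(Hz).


Step 1: Compute 4 * k_B * T * b
= 4 * 1.38e-23 * 328 * 3.2e-06
= 5.7938e-26 N^2/Hz
Step 2: F_noise = sqrt(5.7938e-26)
F_noise = 2.41e-13 N/sqrt(Hz)


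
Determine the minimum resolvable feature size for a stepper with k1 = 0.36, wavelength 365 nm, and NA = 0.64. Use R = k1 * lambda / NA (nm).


Step 1: Identify values: k1 = 0.36, lambda = 365 nm, NA = 0.64
Step 2: R = k1 * lambda / NA
R = 0.36 * 365 / 0.64
R = 205.3 nm


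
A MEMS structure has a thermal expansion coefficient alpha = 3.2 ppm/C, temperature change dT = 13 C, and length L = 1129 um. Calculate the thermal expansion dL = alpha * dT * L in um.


Step 1: Convert CTE: alpha = 3.2 ppm/C = 3.2e-6 /C
Step 2: dL = 3.2e-6 * 13 * 1129
dL = 0.047 um


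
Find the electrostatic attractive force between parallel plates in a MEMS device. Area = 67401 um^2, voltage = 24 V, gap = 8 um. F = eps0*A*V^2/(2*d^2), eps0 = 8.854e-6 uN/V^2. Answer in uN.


Step 1: Identify parameters.
eps0 = 8.854e-6 uN/V^2, A = 67401 um^2, V = 24 V, d = 8 um
Step 2: Compute V^2 = 24^2 = 576
Step 3: Compute d^2 = 8^2 = 64
Step 4: F = 0.5 * 8.854e-6 * 67401 * 576 / 64
F = 2.685 uN


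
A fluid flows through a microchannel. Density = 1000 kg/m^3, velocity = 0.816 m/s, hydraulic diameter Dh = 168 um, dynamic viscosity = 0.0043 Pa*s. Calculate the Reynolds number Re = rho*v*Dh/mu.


Step 1: Convert Dh to meters: Dh = 168e-6 m
Step 2: Re = rho * v * Dh / mu
Re = 1000 * 0.816 * 168e-6 / 0.0043
Re = 31.881


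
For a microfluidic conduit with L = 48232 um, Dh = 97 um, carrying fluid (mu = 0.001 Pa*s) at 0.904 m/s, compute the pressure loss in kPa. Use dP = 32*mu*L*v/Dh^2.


Step 1: Convert to SI: L = 48232e-6 m, Dh = 97e-6 m
Step 2: dP = 32 * 0.001 * 48232e-6 * 0.904 / (97e-6)^2
Step 3: dP = 148289.44 Pa
Step 4: Convert to kPa: dP = 148.29 kPa


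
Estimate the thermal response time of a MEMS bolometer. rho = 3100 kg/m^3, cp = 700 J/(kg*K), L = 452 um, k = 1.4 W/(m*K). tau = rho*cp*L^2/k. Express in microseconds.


Step 1: Convert L to m: L = 452e-6 m
Step 2: L^2 = (452e-6)^2 = 2.04304e-07 m^2
Step 3: tau = 3100 * 700 * 2.04304e-07 / 1.4 = 3.166712e-01 s
Step 4: Convert to microseconds (multiply by 1e6).
tau = 316671.2 us


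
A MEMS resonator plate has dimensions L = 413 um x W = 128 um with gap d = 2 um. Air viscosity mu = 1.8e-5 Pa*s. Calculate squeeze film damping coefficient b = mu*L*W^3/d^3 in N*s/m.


Step 1: Convert to SI.
L = 413e-6 m, W = 128e-6 m, d = 2e-6 m
Step 2: W^3 = (128e-6)^3 = 2.10e-12 m^3
Step 3: d^3 = (2e-6)^3 = 8.00e-18 m^3
Step 4: b = 1.8e-5 * 413e-6 * 2.10e-12 / 8.00e-18
b = 1.95e-03 N*s/m


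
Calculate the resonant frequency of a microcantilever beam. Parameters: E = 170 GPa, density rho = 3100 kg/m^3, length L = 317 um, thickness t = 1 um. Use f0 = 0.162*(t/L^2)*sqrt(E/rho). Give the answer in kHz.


Step 1: Convert units to SI.
t_SI = 1e-6 m, L_SI = 317e-6 m
Step 2: Calculate sqrt(E/rho).
sqrt(170e9 / 3100) = 7405.32 m/s
Step 3: Compute f0.
f0 = 0.162 * 1e-6 / (317e-6)^2 * 7405.32 = 11938.2 Hz = 11.94 kHz


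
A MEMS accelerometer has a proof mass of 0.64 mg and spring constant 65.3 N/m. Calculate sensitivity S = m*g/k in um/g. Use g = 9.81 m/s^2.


Step 1: Convert mass: m = 0.64 mg = 6.40e-07 kg
Step 2: S = m * g / k = 6.40e-07 * 9.81 / 65.3
Step 3: S = 9.61e-08 m/g
Step 4: Convert to um/g: S = 0.096 um/g


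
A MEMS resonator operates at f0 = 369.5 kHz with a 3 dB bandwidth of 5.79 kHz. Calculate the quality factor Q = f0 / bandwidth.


Step 1: Q = f0 / bandwidth
Step 2: Q = 369.5 / 5.79
Q = 63.8


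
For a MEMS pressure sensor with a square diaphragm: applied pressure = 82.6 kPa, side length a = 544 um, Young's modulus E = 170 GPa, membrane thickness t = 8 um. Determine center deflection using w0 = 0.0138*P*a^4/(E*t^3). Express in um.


Step 1: Convert pressure to compatible units (E is in GPa, so P in GPa).
P = 82.6 kPa = 82.6e-6 GPa
Step 2: Compute numerator: 0.0138 * P * a^4.
a^4 = 544^4 = 87578116096
numerator = 0.0138 * 82.6e-6 * 87578116096 = 9.982854e+04
Step 3: Compute denominator: E * t^3 = 170 * 8^3 = 87040
Step 4: w0 = numerator / denominator = 9.982854e+04 / 87040 = 1.1469 um


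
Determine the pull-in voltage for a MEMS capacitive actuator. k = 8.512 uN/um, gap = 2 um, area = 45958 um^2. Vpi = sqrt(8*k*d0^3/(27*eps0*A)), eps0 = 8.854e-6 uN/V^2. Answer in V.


Step 1: Compute numerator: 8 * k * d0^3 = 8 * 8.512 * 2^3 = 544.768
Step 2: Compute denominator: 27 * eps0 * A = 27 * 8.854e-6 * 45958 = 10.986628
Step 3: Vpi = sqrt(544.768 / 10.986628)
Vpi = 7.04 V


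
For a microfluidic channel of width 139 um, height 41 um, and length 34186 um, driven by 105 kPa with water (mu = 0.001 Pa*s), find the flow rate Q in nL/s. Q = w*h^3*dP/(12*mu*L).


Step 1: Convert all dimensions to SI (meters).
w = 139e-6 m, h = 41e-6 m, L = 34186e-6 m, dP = 105e3 Pa
Step 2: Q = w * h^3 * dP / (12 * mu * L)
Q = 139e-6 * (41e-6)^3 * 105e3 / (12 * 0.001 * 34186e-6) = 2.45203201e-09 m^3/s
Step 3: Convert Q from m^3/s to nL/s (1 m^3 = 1e12 nL, so multiply by 1e12).
Q = 2452.032 nL/s


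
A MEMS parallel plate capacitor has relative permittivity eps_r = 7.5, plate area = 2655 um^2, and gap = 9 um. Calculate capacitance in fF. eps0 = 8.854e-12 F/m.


Step 1: Convert area to m^2: A = 2655e-12 m^2
Step 2: Convert gap to m: d = 9e-6 m
Step 3: C = eps0 * eps_r * A / d
C = 8.854e-12 * 7.5 * 2655e-12 / 9e-6
Step 4: Convert to fF (multiply by 1e15).
C = 19.59 fF


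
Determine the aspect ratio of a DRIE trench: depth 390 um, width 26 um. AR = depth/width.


Step 1: AR = depth / width
Step 2: AR = 390 / 26
AR = 15.0


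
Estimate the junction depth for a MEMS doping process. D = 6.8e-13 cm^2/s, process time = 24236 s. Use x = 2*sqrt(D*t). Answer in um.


Step 1: Compute D*t = 6.8e-13 * 24236 = 1.648048e-08 cm^2
Step 2: sqrt(D*t) = 1.28376e-04 cm
Step 3: x = 2 * 1.28376e-04 cm = 2.56752e-04 cm
Step 4: Convert to um (1 cm = 1e4 um): x = 2.568 um


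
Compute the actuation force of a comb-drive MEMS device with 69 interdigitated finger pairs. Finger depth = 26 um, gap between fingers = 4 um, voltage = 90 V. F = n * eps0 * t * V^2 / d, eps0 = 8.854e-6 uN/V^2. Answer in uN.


Step 1: Parameters: n=69, eps0=8.854e-6 uN/V^2, t=26 um, V=90 V, d=4 um
Step 2: V^2 = 8100
Step 3: F = 69 * 8.854e-6 * 26 * 8100 / 4
F = 32.165 uN


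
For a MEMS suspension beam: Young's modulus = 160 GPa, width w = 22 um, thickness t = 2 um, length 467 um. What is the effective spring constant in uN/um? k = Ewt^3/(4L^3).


Step 1: Convert E to consistent units (1 GPa = 1000 uN/um^2).
E = 160 GPa = 160000 uN/um^2
Step 2: Compute t^3 = 2^3 = 8
Step 3: Compute L^3 = 467^3 = 101847563
Step 4: k = 160000 * 22 * 8 / (4 * 101847563)
k = 0.0691 uN/um


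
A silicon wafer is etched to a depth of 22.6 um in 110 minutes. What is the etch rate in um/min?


Step 1: Etch rate = depth / time
Step 2: rate = 22.6 / 110
rate = 0.205 um/min


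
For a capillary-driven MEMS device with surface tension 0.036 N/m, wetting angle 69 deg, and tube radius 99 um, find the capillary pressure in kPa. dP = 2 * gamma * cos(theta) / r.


Step 1: cos(69 deg) = 0.3584
Step 2: Convert r to m: r = 99e-6 m
Step 3: dP = 2 * 0.036 * 0.3584 / 99e-6 = 260.7 Pa
Step 4: Convert Pa to kPa (divide by 1000).
dP = 0.26 kPa


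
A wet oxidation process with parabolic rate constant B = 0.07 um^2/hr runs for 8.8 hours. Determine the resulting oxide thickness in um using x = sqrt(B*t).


Step 1: Compute B*t = 0.07 * 8.8 = 0.616
Step 2: x = sqrt(0.616)
x = 0.785 um


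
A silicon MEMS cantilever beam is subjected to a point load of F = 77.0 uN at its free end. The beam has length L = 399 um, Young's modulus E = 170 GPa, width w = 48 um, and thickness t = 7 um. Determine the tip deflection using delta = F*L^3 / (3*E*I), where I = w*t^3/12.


Step 1: Calculate the second moment of area.
I = w * t^3 / 12 = 48 * 7^3 / 12 = 1372.0 um^4
Step 2: Convert E to consistent units (1 GPa = 1000 uN/um^2).
E = 170 GPa = 170000 uN/um^2
Step 3: Calculate tip deflection.
delta = F * L^3 / (3 * E * I)
delta = 77.0 * 399^3 / (3 * 170000 * 1372.0)
delta = 6.9901 um


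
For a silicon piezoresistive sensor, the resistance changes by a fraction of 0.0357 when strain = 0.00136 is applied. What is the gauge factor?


Step 1: Identify values.
dR/R = 0.0357, strain = 0.00136
Step 2: GF = (dR/R) / strain = 0.0357 / 0.00136
GF = 26.3


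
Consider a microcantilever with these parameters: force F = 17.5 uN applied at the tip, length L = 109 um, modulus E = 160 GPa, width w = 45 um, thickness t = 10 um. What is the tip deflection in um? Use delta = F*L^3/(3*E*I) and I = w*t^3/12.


Step 1: Calculate the second moment of area.
I = w * t^3 / 12 = 45 * 10^3 / 12 = 3750.0 um^4
Step 2: Convert E to consistent units (1 GPa = 1000 uN/um^2).
E = 160 GPa = 160000 uN/um^2
Step 3: Calculate tip deflection.
delta = F * L^3 / (3 * E * I)
delta = 17.5 * 109^3 / (3 * 160000 * 3750.0)
delta = 0.0126 um


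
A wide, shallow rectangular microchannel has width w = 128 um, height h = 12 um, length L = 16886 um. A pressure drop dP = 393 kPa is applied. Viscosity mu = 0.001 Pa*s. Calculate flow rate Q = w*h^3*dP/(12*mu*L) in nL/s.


Step 1: Convert all dimensions to SI (meters).
w = 128e-6 m, h = 12e-6 m, L = 16886e-6 m, dP = 393e3 Pa
Step 2: Q = w * h^3 * dP / (12 * mu * L)
Q = 128e-6 * (12e-6)^3 * 393e3 / (12 * 0.001 * 16886e-6) = 4.2898117e-10 m^3/s
Step 3: Convert Q from m^3/s to nL/s (1 m^3 = 1e12 nL, so multiply by 1e12).
Q = 428.981 nL/s


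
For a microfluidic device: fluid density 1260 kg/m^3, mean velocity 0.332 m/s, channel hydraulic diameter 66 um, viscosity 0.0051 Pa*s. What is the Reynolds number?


Step 1: Convert Dh to meters: Dh = 66e-6 m
Step 2: Re = rho * v * Dh / mu
Re = 1260 * 0.332 * 66e-6 / 0.0051
Re = 5.414
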